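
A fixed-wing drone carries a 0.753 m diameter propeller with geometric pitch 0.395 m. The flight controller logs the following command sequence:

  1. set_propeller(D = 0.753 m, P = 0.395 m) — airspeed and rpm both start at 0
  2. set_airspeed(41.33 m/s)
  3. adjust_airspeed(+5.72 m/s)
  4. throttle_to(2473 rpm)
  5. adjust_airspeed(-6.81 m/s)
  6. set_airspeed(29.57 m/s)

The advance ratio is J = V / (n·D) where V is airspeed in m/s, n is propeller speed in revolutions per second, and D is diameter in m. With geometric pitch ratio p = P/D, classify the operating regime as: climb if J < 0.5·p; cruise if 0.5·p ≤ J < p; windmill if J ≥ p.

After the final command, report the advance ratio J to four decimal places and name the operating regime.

set_propeller: D = 0.753 m, P = 0.395 m (p = P/D = 0.524568); state ← (V=0, rpm=0)
set_airspeed(41.33): V ← 41.33 m/s
adjust_airspeed(+5.72): V ← 41.33 +5.72 = 47.05 m/s
throttle_to(2473): rpm ← 2473
adjust_airspeed(-6.81): V ← 47.05 -6.81 = 40.24 m/s
set_airspeed(29.57): V ← 29.57 m/s
final state: V = 29.57 m/s, rpm = 2473 → n = rpm/60 = 41.216667 rev/s
J = V / (n·D) = 29.57 / (41.216667 × 0.753) = 0.952760
regime bands: climb J<0.2623 | cruise [0.2623, 0.5246) | windmill J≥0.5246
J = 0.9528 → windmill

J = 0.9528, regime = windmill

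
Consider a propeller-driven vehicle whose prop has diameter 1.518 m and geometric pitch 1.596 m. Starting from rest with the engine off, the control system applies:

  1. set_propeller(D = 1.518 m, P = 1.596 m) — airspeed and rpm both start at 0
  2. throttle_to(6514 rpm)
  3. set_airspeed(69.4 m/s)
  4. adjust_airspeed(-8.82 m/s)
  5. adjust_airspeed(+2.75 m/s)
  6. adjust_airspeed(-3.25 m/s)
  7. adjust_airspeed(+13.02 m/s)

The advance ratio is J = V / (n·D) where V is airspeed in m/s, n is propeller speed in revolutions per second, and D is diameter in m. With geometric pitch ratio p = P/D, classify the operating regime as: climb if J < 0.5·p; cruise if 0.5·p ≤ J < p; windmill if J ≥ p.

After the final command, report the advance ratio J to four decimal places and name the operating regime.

J = 0.4436, regime = climb

set_propeller: D = 1.518 m, P = 1.596 m (p = P/D = 1.051383); state ← (V=0, rpm=0)
throttle_to(6514): rpm ← 6514
set_airspeed(69.4): V ← 69.4 m/s
adjust_airspeed(-8.82): V ← 69.4 -8.82 = 60.58 m/s
adjust_airspeed(+2.75): V ← 60.58 +2.75 = 63.33 m/s
adjust_airspeed(-3.25): V ← 63.33 -3.25 = 60.08 m/s
adjust_airspeed(+13.02): V ← 60.08 +13.02 = 73.1 m/s
final state: V = 73.1 m/s, rpm = 6514 → n = rpm/60 = 108.566667 rev/s
J = V / (n·D) = 73.1 / (108.566667 × 1.518) = 0.443557
regime bands: climb J<0.5257 | cruise [0.5257, 1.0514) | windmill J≥1.0514
J = 0.4436 → climb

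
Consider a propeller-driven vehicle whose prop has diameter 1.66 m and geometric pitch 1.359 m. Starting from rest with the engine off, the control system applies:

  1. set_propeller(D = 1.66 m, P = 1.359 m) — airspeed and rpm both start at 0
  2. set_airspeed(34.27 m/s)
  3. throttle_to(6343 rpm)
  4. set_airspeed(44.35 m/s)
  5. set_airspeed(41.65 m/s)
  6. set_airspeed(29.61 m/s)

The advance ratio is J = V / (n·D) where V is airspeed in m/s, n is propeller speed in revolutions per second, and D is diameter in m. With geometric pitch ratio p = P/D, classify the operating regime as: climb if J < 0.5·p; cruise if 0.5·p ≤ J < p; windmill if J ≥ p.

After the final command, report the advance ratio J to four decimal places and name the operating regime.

set_propeller: D = 1.66 m, P = 1.359 m (p = P/D = 0.818675); state ← (V=0, rpm=0)
set_airspeed(34.27): V ← 34.27 m/s
throttle_to(6343): rpm ← 6343
set_airspeed(44.35): V ← 44.35 m/s
set_airspeed(41.65): V ← 41.65 m/s
set_airspeed(29.61): V ← 29.61 m/s
final state: V = 29.61 m/s, rpm = 6343 → n = rpm/60 = 105.716667 rev/s
J = V / (n·D) = 29.61 / (105.716667 × 1.66) = 0.168728
regime bands: climb J<0.4093 | cruise [0.4093, 0.8187) | windmill J≥0.8187
J = 0.1687 → climb

J = 0.1687, regime = climb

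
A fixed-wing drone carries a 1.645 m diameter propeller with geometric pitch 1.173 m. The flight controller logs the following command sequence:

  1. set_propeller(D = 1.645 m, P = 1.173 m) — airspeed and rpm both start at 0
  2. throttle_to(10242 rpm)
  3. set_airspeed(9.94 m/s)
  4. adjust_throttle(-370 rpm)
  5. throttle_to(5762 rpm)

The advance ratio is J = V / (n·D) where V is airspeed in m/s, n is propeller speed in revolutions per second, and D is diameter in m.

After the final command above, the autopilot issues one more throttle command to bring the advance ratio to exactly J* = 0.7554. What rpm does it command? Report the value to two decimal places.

rpm = 479.95

set_propeller: D = 1.645 m, P = 1.173 m (p = P/D = 0.713070); state ← (V=0, rpm=0)
throttle_to(10242): rpm ← 10242
set_airspeed(9.94): V ← 9.94 m/s
adjust_throttle(-370): rpm ← 10242 -370 = 9872
throttle_to(5762): rpm ← 5762
final state: V = 9.94 m/s, rpm = 5762 → n = rpm/60 = 96.033333 rev/s
target J* = 0.7554; solve J* = V/(n·D) for n: n = V/(J*·D) = 9.94/(0.7554 × 1.645) = 7.999144 rev/s
rpm = 60·n = 479.948625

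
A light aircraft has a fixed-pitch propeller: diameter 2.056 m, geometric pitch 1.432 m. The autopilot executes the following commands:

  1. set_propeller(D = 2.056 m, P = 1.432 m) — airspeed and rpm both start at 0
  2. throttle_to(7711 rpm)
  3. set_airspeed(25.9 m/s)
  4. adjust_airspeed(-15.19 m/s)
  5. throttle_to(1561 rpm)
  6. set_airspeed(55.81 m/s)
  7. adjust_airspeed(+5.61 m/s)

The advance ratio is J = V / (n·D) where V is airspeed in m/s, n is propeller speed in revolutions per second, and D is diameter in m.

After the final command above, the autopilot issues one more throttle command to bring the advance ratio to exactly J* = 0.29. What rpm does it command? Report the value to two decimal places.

rpm = 6180.73

set_propeller: D = 2.056 m, P = 1.432 m (p = P/D = 0.696498); state ← (V=0, rpm=0)
throttle_to(7711): rpm ← 7711
set_airspeed(25.9): V ← 25.9 m/s
adjust_airspeed(-15.19): V ← 25.9 -15.19 = 10.71 m/s
throttle_to(1561): rpm ← 1561
set_airspeed(55.81): V ← 55.81 m/s
adjust_airspeed(+5.61): V ← 55.81 +5.61 = 61.42 m/s
final state: V = 61.42 m/s, rpm = 1561 → n = rpm/60 = 26.016667 rev/s
target J* = 0.29; solve J* = V/(n·D) for n: n = V/(J*·D) = 61.42/(0.29 × 2.056) = 103.012210 rev/s
rpm = 60·n = 6180.732591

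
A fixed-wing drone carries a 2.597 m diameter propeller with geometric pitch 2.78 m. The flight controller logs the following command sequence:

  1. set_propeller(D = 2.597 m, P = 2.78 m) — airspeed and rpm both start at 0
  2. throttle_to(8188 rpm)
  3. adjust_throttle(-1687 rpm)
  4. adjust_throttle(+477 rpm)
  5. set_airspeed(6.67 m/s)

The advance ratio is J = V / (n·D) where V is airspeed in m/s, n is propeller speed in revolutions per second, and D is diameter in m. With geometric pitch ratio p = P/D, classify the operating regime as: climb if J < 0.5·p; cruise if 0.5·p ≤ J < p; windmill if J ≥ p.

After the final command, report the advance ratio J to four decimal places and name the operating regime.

J = 0.0221, regime = climb

set_propeller: D = 2.597 m, P = 2.78 m (p = P/D = 1.070466); state ← (V=0, rpm=0)
throttle_to(8188): rpm ← 8188
adjust_throttle(-1687): rpm ← 8188 -1687 = 6501
adjust_throttle(+477): rpm ← 6501 +477 = 6978
set_airspeed(6.67): V ← 6.67 m/s
final state: V = 6.67 m/s, rpm = 6978 → n = rpm/60 = 116.300000 rev/s
J = V / (n·D) = 6.67 / (116.300000 × 2.597) = 0.022084
regime bands: climb J<0.5352 | cruise [0.5352, 1.0705) | windmill J≥1.0705
J = 0.0221 → climb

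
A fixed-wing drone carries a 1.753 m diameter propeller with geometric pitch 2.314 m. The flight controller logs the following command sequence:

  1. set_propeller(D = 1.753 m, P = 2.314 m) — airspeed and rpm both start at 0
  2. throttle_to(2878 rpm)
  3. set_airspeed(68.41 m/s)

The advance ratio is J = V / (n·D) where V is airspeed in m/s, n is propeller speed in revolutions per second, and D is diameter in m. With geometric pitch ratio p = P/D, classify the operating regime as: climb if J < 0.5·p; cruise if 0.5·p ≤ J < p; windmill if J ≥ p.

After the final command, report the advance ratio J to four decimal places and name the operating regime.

J = 0.8136, regime = cruise

set_propeller: D = 1.753 m, P = 2.314 m (p = P/D = 1.320023); state ← (V=0, rpm=0)
throttle_to(2878): rpm ← 2878
set_airspeed(68.41): V ← 68.41 m/s
final state: V = 68.41 m/s, rpm = 2878 → n = rpm/60 = 47.966667 rev/s
J = V / (n·D) = 68.41 / (47.966667 × 1.753) = 0.813576
regime bands: climb J<0.6600 | cruise [0.6600, 1.3200) | windmill J≥1.3200
J = 0.8136 → cruise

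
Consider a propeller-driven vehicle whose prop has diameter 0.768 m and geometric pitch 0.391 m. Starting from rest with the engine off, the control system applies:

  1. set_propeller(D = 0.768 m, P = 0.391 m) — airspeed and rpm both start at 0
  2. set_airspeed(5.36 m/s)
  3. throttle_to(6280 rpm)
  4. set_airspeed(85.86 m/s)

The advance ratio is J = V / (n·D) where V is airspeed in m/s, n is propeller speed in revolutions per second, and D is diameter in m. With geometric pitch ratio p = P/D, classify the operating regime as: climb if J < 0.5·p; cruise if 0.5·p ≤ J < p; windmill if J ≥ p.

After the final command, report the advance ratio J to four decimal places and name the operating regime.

J = 1.0681, regime = windmill

set_propeller: D = 0.768 m, P = 0.391 m (p = P/D = 0.509115); state ← (V=0, rpm=0)
set_airspeed(5.36): V ← 5.36 m/s
throttle_to(6280): rpm ← 6280
set_airspeed(85.86): V ← 85.86 m/s
final state: V = 85.86 m/s, rpm = 6280 → n = rpm/60 = 104.666667 rev/s
J = V / (n·D) = 85.86 / (104.666667 × 0.768) = 1.068123
regime bands: climb J<0.2546 | cruise [0.2546, 0.5091) | windmill J≥0.5091
J = 1.0681 → windmill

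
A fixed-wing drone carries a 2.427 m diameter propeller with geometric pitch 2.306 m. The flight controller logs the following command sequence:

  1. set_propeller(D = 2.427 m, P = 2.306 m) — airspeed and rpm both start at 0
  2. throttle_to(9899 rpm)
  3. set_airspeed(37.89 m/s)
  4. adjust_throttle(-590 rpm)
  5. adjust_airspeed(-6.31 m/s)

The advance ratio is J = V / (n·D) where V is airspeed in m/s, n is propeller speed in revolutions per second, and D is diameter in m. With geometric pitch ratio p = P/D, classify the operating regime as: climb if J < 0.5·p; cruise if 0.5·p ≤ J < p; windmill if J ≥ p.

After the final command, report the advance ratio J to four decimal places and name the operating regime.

set_propeller: D = 2.427 m, P = 2.306 m (p = P/D = 0.950144); state ← (V=0, rpm=0)
throttle_to(9899): rpm ← 9899
set_airspeed(37.89): V ← 37.89 m/s
adjust_throttle(-590): rpm ← 9899 -590 = 9309
adjust_airspeed(-6.31): V ← 37.89 -6.31 = 31.58 m/s
final state: V = 31.58 m/s, rpm = 9309 → n = rpm/60 = 155.150000 rev/s
J = V / (n·D) = 31.58 / (155.150000 × 2.427) = 0.083867
regime bands: climb J<0.4751 | cruise [0.4751, 0.9501) | windmill J≥0.9501
J = 0.0839 → climb

J = 0.0839, regime = climb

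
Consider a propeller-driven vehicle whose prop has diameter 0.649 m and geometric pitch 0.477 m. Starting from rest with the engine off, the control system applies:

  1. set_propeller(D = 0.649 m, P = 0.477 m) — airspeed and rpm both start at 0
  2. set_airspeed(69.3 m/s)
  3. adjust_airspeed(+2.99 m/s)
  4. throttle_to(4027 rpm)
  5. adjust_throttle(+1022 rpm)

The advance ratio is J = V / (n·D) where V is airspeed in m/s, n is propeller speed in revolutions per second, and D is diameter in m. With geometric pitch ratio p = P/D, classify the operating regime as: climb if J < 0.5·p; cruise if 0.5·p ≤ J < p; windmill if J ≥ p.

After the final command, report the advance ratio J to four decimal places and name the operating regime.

J = 1.3237, regime = windmill

set_propeller: D = 0.649 m, P = 0.477 m (p = P/D = 0.734977); state ← (V=0, rpm=0)
set_airspeed(69.3): V ← 69.3 m/s
adjust_airspeed(+2.99): V ← 69.3 +2.99 = 72.29 m/s
throttle_to(4027): rpm ← 4027
adjust_throttle(+1022): rpm ← 4027 +1022 = 5049
final state: V = 72.29 m/s, rpm = 5049 → n = rpm/60 = 84.150000 rev/s
J = V / (n·D) = 72.29 / (84.150000 × 0.649) = 1.323669
regime bands: climb J<0.3675 | cruise [0.3675, 0.7350) | windmill J≥0.7350
J = 1.3237 → windmill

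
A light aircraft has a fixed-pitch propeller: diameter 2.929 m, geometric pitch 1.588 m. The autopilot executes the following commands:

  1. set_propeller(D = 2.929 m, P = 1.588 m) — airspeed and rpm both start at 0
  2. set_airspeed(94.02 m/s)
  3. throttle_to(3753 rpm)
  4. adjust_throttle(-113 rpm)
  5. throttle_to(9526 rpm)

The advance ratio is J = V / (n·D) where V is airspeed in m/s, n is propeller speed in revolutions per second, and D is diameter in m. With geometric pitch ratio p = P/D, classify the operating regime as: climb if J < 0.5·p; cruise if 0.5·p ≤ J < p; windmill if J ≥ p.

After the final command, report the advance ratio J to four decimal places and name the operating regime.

J = 0.2022, regime = climb

set_propeller: D = 2.929 m, P = 1.588 m (p = P/D = 0.542165); state ← (V=0, rpm=0)
set_airspeed(94.02): V ← 94.02 m/s
throttle_to(3753): rpm ← 3753
adjust_throttle(-113): rpm ← 3753 -113 = 3640
throttle_to(9526): rpm ← 9526
final state: V = 94.02 m/s, rpm = 9526 → n = rpm/60 = 158.766667 rev/s
J = V / (n·D) = 94.02 / (158.766667 × 2.929) = 0.202182
regime bands: climb J<0.2711 | cruise [0.2711, 0.5422) | windmill J≥0.5422
J = 0.2022 → climb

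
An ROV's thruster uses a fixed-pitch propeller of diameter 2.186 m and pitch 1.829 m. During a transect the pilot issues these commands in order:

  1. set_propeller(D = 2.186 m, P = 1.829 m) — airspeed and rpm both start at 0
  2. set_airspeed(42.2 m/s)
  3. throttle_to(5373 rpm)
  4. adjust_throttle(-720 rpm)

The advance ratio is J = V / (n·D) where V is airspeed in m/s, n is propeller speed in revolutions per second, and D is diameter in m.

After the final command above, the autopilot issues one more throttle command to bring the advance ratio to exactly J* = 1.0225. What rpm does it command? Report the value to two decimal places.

set_propeller: D = 2.186 m, P = 1.829 m (p = P/D = 0.836688); state ← (V=0, rpm=0)
set_airspeed(42.2): V ← 42.2 m/s
throttle_to(5373): rpm ← 5373
adjust_throttle(-720): rpm ← 5373 -720 = 4653
final state: V = 42.2 m/s, rpm = 4653 → n = rpm/60 = 77.550000 rev/s
target J* = 1.0225; solve J* = V/(n·D) for n: n = V/(J*·D) = 42.2/(1.0225 × 2.186) = 18.879869 rev/s
rpm = 60·n = 1132.792140

rpm = 1132.79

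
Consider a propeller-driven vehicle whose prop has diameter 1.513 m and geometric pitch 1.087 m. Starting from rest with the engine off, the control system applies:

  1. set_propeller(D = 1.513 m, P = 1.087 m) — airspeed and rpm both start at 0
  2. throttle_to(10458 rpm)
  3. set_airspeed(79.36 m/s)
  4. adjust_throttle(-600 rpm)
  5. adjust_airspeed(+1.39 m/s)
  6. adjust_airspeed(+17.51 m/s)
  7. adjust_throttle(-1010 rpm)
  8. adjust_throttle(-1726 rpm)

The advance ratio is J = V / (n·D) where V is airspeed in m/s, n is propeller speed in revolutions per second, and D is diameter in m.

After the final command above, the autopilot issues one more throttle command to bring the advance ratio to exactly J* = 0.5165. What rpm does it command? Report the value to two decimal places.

set_propeller: D = 1.513 m, P = 1.087 m (p = P/D = 0.718440); state ← (V=0, rpm=0)
throttle_to(10458): rpm ← 10458
set_airspeed(79.36): V ← 79.36 m/s
adjust_throttle(-600): rpm ← 10458 -600 = 9858
adjust_airspeed(+1.39): V ← 79.36 +1.39 = 80.75 m/s
adjust_airspeed(+17.51): V ← 80.75 +17.51 = 98.26 m/s
adjust_throttle(-1010): rpm ← 9858 -1010 = 8848
adjust_throttle(-1726): rpm ← 8848 -1726 = 7122
final state: V = 98.26 m/s, rpm = 7122 → n = rpm/60 = 118.700000 rev/s
target J* = 0.5165; solve J* = V/(n·D) for n: n = V/(J*·D) = 98.26/(0.5165 × 1.513) = 125.738277 rev/s
rpm = 60·n = 7544.296638

rpm = 7544.30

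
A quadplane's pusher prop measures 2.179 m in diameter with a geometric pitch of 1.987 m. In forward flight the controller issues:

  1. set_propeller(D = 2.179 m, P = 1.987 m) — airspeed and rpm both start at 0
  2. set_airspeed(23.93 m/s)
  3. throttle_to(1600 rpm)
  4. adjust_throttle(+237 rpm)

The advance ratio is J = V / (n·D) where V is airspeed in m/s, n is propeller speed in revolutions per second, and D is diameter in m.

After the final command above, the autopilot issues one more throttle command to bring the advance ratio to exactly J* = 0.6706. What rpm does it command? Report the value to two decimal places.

set_propeller: D = 2.179 m, P = 1.987 m (p = P/D = 0.911886); state ← (V=0, rpm=0)
set_airspeed(23.93): V ← 23.93 m/s
throttle_to(1600): rpm ← 1600
adjust_throttle(+237): rpm ← 1600 +237 = 1837
final state: V = 23.93 m/s, rpm = 1837 → n = rpm/60 = 30.616667 rev/s
target J* = 0.6706; solve J* = V/(n·D) for n: n = V/(J*·D) = 23.93/(0.6706 × 2.179) = 16.376531 rev/s
rpm = 60·n = 982.591877

rpm = 982.59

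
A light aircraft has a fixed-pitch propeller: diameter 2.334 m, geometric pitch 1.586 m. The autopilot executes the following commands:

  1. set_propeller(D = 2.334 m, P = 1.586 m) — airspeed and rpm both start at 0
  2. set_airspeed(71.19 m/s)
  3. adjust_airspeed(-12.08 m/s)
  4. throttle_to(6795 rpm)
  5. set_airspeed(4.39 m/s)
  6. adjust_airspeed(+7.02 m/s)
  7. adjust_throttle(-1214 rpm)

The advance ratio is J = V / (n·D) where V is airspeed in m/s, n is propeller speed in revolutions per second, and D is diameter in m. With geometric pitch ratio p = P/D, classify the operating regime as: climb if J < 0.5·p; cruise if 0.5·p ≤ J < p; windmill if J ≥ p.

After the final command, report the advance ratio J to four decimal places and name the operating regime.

set_propeller: D = 2.334 m, P = 1.586 m (p = P/D = 0.679520); state ← (V=0, rpm=0)
set_airspeed(71.19): V ← 71.19 m/s
adjust_airspeed(-12.08): V ← 71.19 -12.08 = 59.11 m/s
throttle_to(6795): rpm ← 6795
set_airspeed(4.39): V ← 4.39 m/s
adjust_airspeed(+7.02): V ← 4.39 +7.02 = 11.41 m/s
adjust_throttle(-1214): rpm ← 6795 -1214 = 5581
final state: V = 11.41 m/s, rpm = 5581 → n = rpm/60 = 93.016667 rev/s
J = V / (n·D) = 11.41 / (93.016667 × 2.334) = 0.052556
regime bands: climb J<0.3398 | cruise [0.3398, 0.6795) | windmill J≥0.6795
J = 0.0526 → climb

J = 0.0526, regime = climb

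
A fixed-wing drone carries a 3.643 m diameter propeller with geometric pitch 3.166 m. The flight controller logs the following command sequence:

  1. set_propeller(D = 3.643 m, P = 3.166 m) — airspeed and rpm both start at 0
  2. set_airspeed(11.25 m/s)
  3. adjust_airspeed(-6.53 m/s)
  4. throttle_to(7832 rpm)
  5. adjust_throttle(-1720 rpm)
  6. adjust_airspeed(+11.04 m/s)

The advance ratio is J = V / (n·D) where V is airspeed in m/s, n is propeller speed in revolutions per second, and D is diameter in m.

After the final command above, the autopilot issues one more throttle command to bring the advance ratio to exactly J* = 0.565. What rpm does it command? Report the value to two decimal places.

rpm = 459.41

set_propeller: D = 3.643 m, P = 3.166 m (p = P/D = 0.869064); state ← (V=0, rpm=0)
set_airspeed(11.25): V ← 11.25 m/s
adjust_airspeed(-6.53): V ← 11.25 -6.53 = 4.72 m/s
throttle_to(7832): rpm ← 7832
adjust_throttle(-1720): rpm ← 7832 -1720 = 6112
adjust_airspeed(+11.04): V ← 4.72 +11.04 = 15.76 m/s
final state: V = 15.76 m/s, rpm = 6112 → n = rpm/60 = 101.866667 rev/s
target J* = 0.565; solve J* = V/(n·D) for n: n = V/(J*·D) = 15.76/(0.565 × 3.643) = 7.656823 rev/s
rpm = 60·n = 459.409366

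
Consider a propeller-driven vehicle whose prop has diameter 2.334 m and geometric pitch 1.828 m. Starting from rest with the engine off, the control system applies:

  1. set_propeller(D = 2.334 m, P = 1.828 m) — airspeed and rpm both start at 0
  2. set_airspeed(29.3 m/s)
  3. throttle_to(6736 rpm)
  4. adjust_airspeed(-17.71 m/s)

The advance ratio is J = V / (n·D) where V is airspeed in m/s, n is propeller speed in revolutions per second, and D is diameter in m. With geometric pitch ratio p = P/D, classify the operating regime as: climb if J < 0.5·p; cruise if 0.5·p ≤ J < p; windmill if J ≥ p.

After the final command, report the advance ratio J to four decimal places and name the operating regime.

set_propeller: D = 2.334 m, P = 1.828 m (p = P/D = 0.783205); state ← (V=0, rpm=0)
set_airspeed(29.3): V ← 29.3 m/s
throttle_to(6736): rpm ← 6736
adjust_airspeed(-17.71): V ← 29.3 -17.71 = 11.59 m/s
final state: V = 11.59 m/s, rpm = 6736 → n = rpm/60 = 112.266667 rev/s
J = V / (n·D) = 11.59 / (112.266667 × 2.334) = 0.044232
regime bands: climb J<0.3916 | cruise [0.3916, 0.7832) | windmill J≥0.7832
J = 0.0442 → climb

J = 0.0442, regime = climb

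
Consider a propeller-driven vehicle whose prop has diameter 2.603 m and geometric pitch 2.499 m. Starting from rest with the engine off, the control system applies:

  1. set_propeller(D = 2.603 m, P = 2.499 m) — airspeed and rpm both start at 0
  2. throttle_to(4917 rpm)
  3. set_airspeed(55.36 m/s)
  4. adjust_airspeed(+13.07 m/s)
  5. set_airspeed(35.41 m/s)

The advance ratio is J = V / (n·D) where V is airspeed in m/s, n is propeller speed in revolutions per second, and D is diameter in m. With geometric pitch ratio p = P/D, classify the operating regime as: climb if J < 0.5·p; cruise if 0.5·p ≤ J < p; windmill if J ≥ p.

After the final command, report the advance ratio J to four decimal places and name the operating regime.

set_propeller: D = 2.603 m, P = 2.499 m (p = P/D = 0.960046); state ← (V=0, rpm=0)
throttle_to(4917): rpm ← 4917
set_airspeed(55.36): V ← 55.36 m/s
adjust_airspeed(+13.07): V ← 55.36 +13.07 = 68.43 m/s
set_airspeed(35.41): V ← 35.41 m/s
final state: V = 35.41 m/s, rpm = 4917 → n = rpm/60 = 81.950000 rev/s
J = V / (n·D) = 35.41 / (81.950000 × 2.603) = 0.165998
regime bands: climb J<0.4800 | cruise [0.4800, 0.9600) | windmill J≥0.9600
J = 0.1660 → climb

J = 0.1660, regime = climb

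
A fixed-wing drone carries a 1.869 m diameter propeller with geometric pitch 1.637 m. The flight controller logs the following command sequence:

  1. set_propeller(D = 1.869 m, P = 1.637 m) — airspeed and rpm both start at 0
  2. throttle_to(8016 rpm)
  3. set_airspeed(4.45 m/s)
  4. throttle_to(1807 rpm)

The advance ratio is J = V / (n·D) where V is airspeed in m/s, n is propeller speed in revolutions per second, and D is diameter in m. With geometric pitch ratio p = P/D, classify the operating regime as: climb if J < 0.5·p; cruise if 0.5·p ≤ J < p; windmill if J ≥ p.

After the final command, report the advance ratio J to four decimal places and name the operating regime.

set_propeller: D = 1.869 m, P = 1.637 m (p = P/D = 0.875869); state ← (V=0, rpm=0)
throttle_to(8016): rpm ← 8016
set_airspeed(4.45): V ← 4.45 m/s
throttle_to(1807): rpm ← 1807
final state: V = 4.45 m/s, rpm = 1807 → n = rpm/60 = 30.116667 rev/s
J = V / (n·D) = 4.45 / (30.116667 × 1.869) = 0.079058
regime bands: climb J<0.4379 | cruise [0.4379, 0.8759) | windmill J≥0.8759
J = 0.0791 → climb

J = 0.0791, regime = climb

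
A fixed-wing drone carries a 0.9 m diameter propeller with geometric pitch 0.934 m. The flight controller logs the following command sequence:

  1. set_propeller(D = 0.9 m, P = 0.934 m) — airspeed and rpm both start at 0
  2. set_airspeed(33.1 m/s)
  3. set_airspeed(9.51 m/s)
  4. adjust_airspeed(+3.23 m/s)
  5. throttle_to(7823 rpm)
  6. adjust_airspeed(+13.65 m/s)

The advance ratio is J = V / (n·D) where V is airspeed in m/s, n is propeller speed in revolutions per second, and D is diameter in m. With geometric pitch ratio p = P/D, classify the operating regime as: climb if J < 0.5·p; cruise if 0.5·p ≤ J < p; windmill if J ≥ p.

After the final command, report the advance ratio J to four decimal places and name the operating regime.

J = 0.2249, regime = climb

set_propeller: D = 0.9 m, P = 0.934 m (p = P/D = 1.037778); state ← (V=0, rpm=0)
set_airspeed(33.1): V ← 33.1 m/s
set_airspeed(9.51): V ← 9.51 m/s
adjust_airspeed(+3.23): V ← 9.51 +3.23 = 12.74 m/s
throttle_to(7823): rpm ← 7823
adjust_airspeed(+13.65): V ← 12.74 +13.65 = 26.39 m/s
final state: V = 26.39 m/s, rpm = 7823 → n = rpm/60 = 130.383333 rev/s
J = V / (n·D) = 26.39 / (130.383333 × 0.9) = 0.224892
regime bands: climb J<0.5189 | cruise [0.5189, 1.0378) | windmill J≥1.0378
J = 0.2249 → climb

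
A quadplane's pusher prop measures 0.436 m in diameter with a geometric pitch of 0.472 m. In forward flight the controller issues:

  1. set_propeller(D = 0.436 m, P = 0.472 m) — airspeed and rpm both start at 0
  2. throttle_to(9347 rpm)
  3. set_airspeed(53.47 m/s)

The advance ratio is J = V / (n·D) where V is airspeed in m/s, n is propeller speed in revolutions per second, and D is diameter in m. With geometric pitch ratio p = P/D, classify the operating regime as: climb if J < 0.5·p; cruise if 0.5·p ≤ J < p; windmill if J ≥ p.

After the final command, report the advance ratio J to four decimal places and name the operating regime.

set_propeller: D = 0.436 m, P = 0.472 m (p = P/D = 1.082569); state ← (V=0, rpm=0)
throttle_to(9347): rpm ← 9347
set_airspeed(53.47): V ← 53.47 m/s
final state: V = 53.47 m/s, rpm = 9347 → n = rpm/60 = 155.783333 rev/s
J = V / (n·D) = 53.47 / (155.783333 × 0.436) = 0.787232
regime bands: climb J<0.5413 | cruise [0.5413, 1.0826) | windmill J≥1.0826
J = 0.7872 → cruise

J = 0.7872, regime = cruise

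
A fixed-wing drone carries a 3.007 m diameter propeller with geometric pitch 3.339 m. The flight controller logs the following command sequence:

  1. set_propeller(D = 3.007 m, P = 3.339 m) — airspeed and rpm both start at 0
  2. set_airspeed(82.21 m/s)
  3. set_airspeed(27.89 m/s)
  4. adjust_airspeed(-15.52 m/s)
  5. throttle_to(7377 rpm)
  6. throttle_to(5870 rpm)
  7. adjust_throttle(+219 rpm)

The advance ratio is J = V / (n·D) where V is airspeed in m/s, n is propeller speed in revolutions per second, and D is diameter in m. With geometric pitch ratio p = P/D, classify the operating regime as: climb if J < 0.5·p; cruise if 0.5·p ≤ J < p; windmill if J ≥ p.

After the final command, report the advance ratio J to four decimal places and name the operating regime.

J = 0.0405, regime = climb

set_propeller: D = 3.007 m, P = 3.339 m (p = P/D = 1.110409); state ← (V=0, rpm=0)
set_airspeed(82.21): V ← 82.21 m/s
set_airspeed(27.89): V ← 27.89 m/s
adjust_airspeed(-15.52): V ← 27.89 -15.52 = 12.37 m/s
throttle_to(7377): rpm ← 7377
throttle_to(5870): rpm ← 5870
adjust_throttle(+219): rpm ← 5870 +219 = 6089
final state: V = 12.37 m/s, rpm = 6089 → n = rpm/60 = 101.483333 rev/s
J = V / (n·D) = 12.37 / (101.483333 × 3.007) = 0.040536
regime bands: climb J<0.5552 | cruise [0.5552, 1.1104) | windmill J≥1.1104
J = 0.0405 → climb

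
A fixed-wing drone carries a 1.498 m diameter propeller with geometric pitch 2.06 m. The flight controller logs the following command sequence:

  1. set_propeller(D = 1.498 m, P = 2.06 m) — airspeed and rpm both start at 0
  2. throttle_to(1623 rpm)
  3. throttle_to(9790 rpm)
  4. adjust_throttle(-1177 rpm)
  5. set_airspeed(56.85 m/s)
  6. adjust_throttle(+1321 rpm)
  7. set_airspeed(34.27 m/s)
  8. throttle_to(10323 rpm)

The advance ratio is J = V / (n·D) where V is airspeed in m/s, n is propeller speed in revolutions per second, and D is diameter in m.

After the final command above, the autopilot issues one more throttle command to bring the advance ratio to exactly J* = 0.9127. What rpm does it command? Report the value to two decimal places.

set_propeller: D = 1.498 m, P = 2.06 m (p = P/D = 1.375167); state ← (V=0, rpm=0)
throttle_to(1623): rpm ← 1623
throttle_to(9790): rpm ← 9790
adjust_throttle(-1177): rpm ← 9790 -1177 = 8613
set_airspeed(56.85): V ← 56.85 m/s
adjust_throttle(+1321): rpm ← 8613 +1321 = 9934
set_airspeed(34.27): V ← 34.27 m/s
throttle_to(10323): rpm ← 10323
final state: V = 34.27 m/s, rpm = 10323 → n = rpm/60 = 172.050000 rev/s
target J* = 0.9127; solve J* = V/(n·D) for n: n = V/(J*·D) = 34.27/(0.9127 × 1.498) = 25.065377 rev/s
rpm = 60·n = 1503.922618

rpm = 1503.92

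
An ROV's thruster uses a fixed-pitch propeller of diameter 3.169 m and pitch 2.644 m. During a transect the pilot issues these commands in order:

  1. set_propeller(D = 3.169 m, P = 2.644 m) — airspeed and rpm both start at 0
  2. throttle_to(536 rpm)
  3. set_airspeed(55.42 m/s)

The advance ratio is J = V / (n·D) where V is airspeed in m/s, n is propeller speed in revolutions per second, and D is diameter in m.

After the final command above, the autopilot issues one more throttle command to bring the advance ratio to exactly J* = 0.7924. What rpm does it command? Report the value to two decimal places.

set_propeller: D = 3.169 m, P = 2.644 m (p = P/D = 0.834333); state ← (V=0, rpm=0)
throttle_to(536): rpm ← 536
set_airspeed(55.42): V ← 55.42 m/s
final state: V = 55.42 m/s, rpm = 536 → n = rpm/60 = 8.933333 rev/s
target J* = 0.7924; solve J* = V/(n·D) for n: n = V/(J*·D) = 55.42/(0.7924 × 3.169) = 22.069872 rev/s
rpm = 60·n = 1324.192323

rpm = 1324.19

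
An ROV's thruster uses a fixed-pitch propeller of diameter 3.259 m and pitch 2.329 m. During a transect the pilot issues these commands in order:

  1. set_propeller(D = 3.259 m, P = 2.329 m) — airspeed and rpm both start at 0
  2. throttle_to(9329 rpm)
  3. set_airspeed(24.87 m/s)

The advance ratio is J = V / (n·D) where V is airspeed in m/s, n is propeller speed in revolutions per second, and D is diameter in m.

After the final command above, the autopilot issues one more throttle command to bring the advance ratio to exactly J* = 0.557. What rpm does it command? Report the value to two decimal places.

rpm = 822.03

set_propeller: D = 3.259 m, P = 2.329 m (p = P/D = 0.714636); state ← (V=0, rpm=0)
throttle_to(9329): rpm ← 9329
set_airspeed(24.87): V ← 24.87 m/s
final state: V = 24.87 m/s, rpm = 9329 → n = rpm/60 = 155.483333 rev/s
target J* = 0.557; solve J* = V/(n·D) for n: n = V/(J*·D) = 24.87/(0.557 × 3.259) = 13.700494 rev/s
rpm = 60·n = 822.029645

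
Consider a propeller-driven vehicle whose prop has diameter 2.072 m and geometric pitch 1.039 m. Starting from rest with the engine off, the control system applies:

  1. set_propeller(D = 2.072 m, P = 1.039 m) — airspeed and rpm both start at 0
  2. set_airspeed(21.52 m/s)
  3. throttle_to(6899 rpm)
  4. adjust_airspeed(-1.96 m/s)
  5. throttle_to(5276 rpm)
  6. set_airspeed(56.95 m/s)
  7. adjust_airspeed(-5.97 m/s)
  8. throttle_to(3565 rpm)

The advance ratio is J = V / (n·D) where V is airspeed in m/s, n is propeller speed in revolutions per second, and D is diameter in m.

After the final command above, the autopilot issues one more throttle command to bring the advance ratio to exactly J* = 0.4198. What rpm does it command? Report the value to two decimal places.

set_propeller: D = 2.072 m, P = 1.039 m (p = P/D = 0.501448); state ← (V=0, rpm=0)
set_airspeed(21.52): V ← 21.52 m/s
throttle_to(6899): rpm ← 6899
adjust_airspeed(-1.96): V ← 21.52 -1.96 = 19.56 m/s
throttle_to(5276): rpm ← 5276
set_airspeed(56.95): V ← 56.95 m/s
adjust_airspeed(-5.97): V ← 56.95 -5.97 = 50.98 m/s
throttle_to(3565): rpm ← 3565
final state: V = 50.98 m/s, rpm = 3565 → n = rpm/60 = 59.416667 rev/s
target J* = 0.4198; solve J* = V/(n·D) for n: n = V/(J*·D) = 50.98/(0.4198 × 2.072) = 58.609450 rev/s
rpm = 60·n = 3516.566999

rpm = 3516.57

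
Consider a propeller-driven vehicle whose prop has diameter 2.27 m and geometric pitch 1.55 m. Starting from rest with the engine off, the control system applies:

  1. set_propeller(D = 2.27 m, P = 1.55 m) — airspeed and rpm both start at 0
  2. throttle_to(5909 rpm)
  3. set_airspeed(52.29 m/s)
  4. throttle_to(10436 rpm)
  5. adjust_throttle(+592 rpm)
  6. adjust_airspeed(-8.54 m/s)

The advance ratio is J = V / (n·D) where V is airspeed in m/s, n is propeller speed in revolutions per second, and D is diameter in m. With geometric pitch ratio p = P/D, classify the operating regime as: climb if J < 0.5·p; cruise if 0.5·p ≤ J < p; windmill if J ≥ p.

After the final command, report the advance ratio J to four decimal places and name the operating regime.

J = 0.1049, regime = climb

set_propeller: D = 2.27 m, P = 1.55 m (p = P/D = 0.682819); state ← (V=0, rpm=0)
throttle_to(5909): rpm ← 5909
set_airspeed(52.29): V ← 52.29 m/s
throttle_to(10436): rpm ← 10436
adjust_throttle(+592): rpm ← 10436 +592 = 11028
adjust_airspeed(-8.54): V ← 52.29 -8.54 = 43.75 m/s
final state: V = 43.75 m/s, rpm = 11028 → n = rpm/60 = 183.800000 rev/s
J = V / (n·D) = 43.75 / (183.800000 × 2.27) = 0.104859
regime bands: climb J<0.3414 | cruise [0.3414, 0.6828) | windmill J≥0.6828
J = 0.1049 → climb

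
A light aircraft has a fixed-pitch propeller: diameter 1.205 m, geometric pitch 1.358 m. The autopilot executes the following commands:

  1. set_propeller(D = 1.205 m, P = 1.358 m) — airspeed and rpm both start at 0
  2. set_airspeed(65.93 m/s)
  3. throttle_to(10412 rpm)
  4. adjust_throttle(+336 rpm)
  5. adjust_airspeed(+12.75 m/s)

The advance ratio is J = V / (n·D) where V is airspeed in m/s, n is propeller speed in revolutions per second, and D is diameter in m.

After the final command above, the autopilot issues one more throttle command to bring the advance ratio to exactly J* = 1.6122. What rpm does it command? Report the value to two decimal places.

set_propeller: D = 1.205 m, P = 1.358 m (p = P/D = 1.126971); state ← (V=0, rpm=0)
set_airspeed(65.93): V ← 65.93 m/s
throttle_to(10412): rpm ← 10412
adjust_throttle(+336): rpm ← 10412 +336 = 10748
adjust_airspeed(+12.75): V ← 65.93 +12.75 = 78.68 m/s
final state: V = 78.68 m/s, rpm = 10748 → n = rpm/60 = 179.133333 rev/s
target J* = 1.6122; solve J* = V/(n·D) for n: n = V/(J*·D) = 78.68/(1.6122 × 1.205) = 40.500314 rev/s
rpm = 60·n = 2430.018824

rpm = 2430.02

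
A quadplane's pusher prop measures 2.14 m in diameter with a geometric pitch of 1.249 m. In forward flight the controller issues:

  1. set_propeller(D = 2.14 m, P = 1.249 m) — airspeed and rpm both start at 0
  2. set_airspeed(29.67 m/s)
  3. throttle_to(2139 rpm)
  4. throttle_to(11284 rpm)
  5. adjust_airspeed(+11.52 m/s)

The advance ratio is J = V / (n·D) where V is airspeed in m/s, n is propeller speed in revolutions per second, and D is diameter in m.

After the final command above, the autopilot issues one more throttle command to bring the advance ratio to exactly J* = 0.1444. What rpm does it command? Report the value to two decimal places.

rpm = 7997.64

set_propeller: D = 2.14 m, P = 1.249 m (p = P/D = 0.583645); state ← (V=0, rpm=0)
set_airspeed(29.67): V ← 29.67 m/s
throttle_to(2139): rpm ← 2139
throttle_to(11284): rpm ← 11284
adjust_airspeed(+11.52): V ← 29.67 +11.52 = 41.19 m/s
final state: V = 41.19 m/s, rpm = 11284 → n = rpm/60 = 188.066667 rev/s
target J* = 0.1444; solve J* = V/(n·D) for n: n = V/(J*·D) = 41.19/(0.1444 × 2.14) = 133.294069 rev/s
rpm = 60·n = 7997.644135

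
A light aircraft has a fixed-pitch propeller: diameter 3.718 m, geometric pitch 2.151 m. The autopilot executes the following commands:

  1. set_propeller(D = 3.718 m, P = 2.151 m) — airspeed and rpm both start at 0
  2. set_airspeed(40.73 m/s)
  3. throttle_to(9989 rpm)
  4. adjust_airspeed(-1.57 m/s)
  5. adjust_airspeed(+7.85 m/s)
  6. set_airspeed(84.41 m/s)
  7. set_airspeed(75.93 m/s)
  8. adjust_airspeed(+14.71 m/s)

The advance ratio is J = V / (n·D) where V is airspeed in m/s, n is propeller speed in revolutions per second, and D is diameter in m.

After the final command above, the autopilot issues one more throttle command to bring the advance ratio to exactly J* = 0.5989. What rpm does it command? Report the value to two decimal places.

set_propeller: D = 3.718 m, P = 2.151 m (p = P/D = 0.578537); state ← (V=0, rpm=0)
set_airspeed(40.73): V ← 40.73 m/s
throttle_to(9989): rpm ← 9989
adjust_airspeed(-1.57): V ← 40.73 -1.57 = 39.16 m/s
adjust_airspeed(+7.85): V ← 39.16 +7.85 = 47.01 m/s
set_airspeed(84.41): V ← 84.41 m/s
set_airspeed(75.93): V ← 75.93 m/s
adjust_airspeed(+14.71): V ← 75.93 +14.71 = 90.64 m/s
final state: V = 90.64 m/s, rpm = 9989 → n = rpm/60 = 166.483333 rev/s
target J* = 0.5989; solve J* = V/(n·D) for n: n = V/(J*·D) = 90.64/(0.5989 × 3.718) = 40.705791 rev/s
rpm = 60·n = 2442.347459

rpm = 2442.35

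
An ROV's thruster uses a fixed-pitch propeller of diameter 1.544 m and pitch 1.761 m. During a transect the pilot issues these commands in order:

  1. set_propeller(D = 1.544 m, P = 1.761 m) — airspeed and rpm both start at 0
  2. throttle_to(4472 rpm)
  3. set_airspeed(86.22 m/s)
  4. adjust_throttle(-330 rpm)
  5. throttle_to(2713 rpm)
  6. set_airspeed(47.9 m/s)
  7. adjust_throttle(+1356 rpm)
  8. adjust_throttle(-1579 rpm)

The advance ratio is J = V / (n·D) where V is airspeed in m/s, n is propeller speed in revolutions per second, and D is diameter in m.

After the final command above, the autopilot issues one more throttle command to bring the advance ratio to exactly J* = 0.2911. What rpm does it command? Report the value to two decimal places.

set_propeller: D = 1.544 m, P = 1.761 m (p = P/D = 1.140544); state ← (V=0, rpm=0)
throttle_to(4472): rpm ← 4472
set_airspeed(86.22): V ← 86.22 m/s
adjust_throttle(-330): rpm ← 4472 -330 = 4142
throttle_to(2713): rpm ← 2713
set_airspeed(47.9): V ← 47.9 m/s
adjust_throttle(+1356): rpm ← 2713 +1356 = 4069
adjust_throttle(-1579): rpm ← 4069 -1579 = 2490
final state: V = 47.9 m/s, rpm = 2490 → n = rpm/60 = 41.500000 rev/s
target J* = 0.2911; solve J* = V/(n·D) for n: n = V/(J*·D) = 47.9/(0.2911 × 1.544) = 106.572711 rev/s
rpm = 60·n = 6394.362637

rpm = 6394.36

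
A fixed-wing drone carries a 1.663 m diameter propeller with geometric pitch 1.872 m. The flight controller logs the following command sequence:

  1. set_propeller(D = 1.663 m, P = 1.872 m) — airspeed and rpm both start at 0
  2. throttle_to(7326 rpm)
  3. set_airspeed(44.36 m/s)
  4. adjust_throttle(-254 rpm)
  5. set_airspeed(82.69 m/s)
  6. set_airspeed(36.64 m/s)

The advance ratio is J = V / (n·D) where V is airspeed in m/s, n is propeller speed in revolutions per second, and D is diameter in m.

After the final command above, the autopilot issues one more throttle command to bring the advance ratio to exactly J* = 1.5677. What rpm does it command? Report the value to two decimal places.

rpm = 843.24

set_propeller: D = 1.663 m, P = 1.872 m (p = P/D = 1.125676); state ← (V=0, rpm=0)
throttle_to(7326): rpm ← 7326
set_airspeed(44.36): V ← 44.36 m/s
adjust_throttle(-254): rpm ← 7326 -254 = 7072
set_airspeed(82.69): V ← 82.69 m/s
set_airspeed(36.64): V ← 36.64 m/s
final state: V = 36.64 m/s, rpm = 7072 → n = rpm/60 = 117.866667 rev/s
target J* = 1.5677; solve J* = V/(n·D) for n: n = V/(J*·D) = 36.64/(1.5677 × 1.663) = 14.054010 rev/s
rpm = 60·n = 843.240598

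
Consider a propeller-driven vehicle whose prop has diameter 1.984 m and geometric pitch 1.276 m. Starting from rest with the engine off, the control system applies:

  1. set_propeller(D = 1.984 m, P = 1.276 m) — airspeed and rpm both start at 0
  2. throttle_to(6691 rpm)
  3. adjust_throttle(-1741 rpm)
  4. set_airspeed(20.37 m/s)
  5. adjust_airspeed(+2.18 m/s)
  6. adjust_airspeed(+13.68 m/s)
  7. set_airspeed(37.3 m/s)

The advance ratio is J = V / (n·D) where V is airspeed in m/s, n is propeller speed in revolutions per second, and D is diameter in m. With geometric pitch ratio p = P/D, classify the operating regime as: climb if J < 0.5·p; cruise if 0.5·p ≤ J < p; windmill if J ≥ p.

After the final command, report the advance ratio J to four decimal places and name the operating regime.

J = 0.2279, regime = climb

set_propeller: D = 1.984 m, P = 1.276 m (p = P/D = 0.643145); state ← (V=0, rpm=0)
throttle_to(6691): rpm ← 6691
adjust_throttle(-1741): rpm ← 6691 -1741 = 4950
set_airspeed(20.37): V ← 20.37 m/s
adjust_airspeed(+2.18): V ← 20.37 +2.18 = 22.55 m/s
adjust_airspeed(+13.68): V ← 22.55 +13.68 = 36.23 m/s
set_airspeed(37.3): V ← 37.3 m/s
final state: V = 37.3 m/s, rpm = 4950 → n = rpm/60 = 82.500000 rev/s
J = V / (n·D) = 37.3 / (82.500000 × 1.984) = 0.227884
regime bands: climb J<0.3216 | cruise [0.3216, 0.6431) | windmill J≥0.6431
J = 0.2279 → climb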